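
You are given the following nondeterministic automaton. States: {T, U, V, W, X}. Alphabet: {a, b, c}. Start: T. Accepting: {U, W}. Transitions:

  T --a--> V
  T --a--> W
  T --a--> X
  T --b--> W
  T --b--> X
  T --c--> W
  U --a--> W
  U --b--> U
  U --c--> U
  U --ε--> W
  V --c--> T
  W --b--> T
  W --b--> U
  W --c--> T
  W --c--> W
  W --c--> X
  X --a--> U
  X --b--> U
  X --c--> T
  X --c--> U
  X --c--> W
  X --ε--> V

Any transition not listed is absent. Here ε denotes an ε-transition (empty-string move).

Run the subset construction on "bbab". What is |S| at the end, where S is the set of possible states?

3

Start in {T}.
Read 'b': {T} → {V, W, X}.
Read 'b': {V, W, X} → {T, U, W}.
Read 'a': {T, U, W} → {V, W, X}.
Read 'b': {V, W, X} → {T, U, W}.
That set has 3 states.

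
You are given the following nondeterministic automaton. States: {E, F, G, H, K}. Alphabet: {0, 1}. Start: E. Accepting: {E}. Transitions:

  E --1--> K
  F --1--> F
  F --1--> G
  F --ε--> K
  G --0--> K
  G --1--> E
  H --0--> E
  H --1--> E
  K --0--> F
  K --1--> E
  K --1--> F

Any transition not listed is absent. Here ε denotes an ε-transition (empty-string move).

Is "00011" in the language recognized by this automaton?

No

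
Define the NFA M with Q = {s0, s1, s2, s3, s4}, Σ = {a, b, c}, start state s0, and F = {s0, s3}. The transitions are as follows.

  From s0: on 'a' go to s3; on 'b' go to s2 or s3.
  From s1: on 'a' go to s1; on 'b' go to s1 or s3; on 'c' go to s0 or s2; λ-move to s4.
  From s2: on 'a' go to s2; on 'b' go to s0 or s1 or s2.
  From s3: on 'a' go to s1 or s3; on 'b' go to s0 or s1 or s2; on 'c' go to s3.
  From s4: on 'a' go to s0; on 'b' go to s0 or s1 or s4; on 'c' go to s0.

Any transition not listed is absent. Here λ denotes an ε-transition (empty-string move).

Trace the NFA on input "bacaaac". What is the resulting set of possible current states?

{s0, s2, s3}

Start in {s0}.
Read 'b': {s0} → {s2, s3}.
Read 'a': {s2, s3} → {s1, s2, s3, s4}.
Read 'c': {s1, s2, s3, s4} → {s0, s2, s3}.
Read 'a': {s0, s2, s3} → {s1, s2, s3, s4}.
Read 'a': {s1, s2, s3, s4} → {s0, s1, s2, s3, s4}.
Read 'a': {s0, s1, s2, s3, s4} → {s0, s1, s2, s3, s4}.
Read 'c': {s0, s1, s2, s3, s4} → {s0, s2, s3}.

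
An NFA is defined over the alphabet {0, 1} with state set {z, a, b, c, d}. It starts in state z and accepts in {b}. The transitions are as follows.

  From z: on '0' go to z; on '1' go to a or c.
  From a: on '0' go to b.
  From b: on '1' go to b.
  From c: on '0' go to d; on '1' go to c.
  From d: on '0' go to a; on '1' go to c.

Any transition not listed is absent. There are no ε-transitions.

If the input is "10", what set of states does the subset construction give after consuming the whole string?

{b, d}

Start in {z}.
Read '1': z→{a, c}; now {a, c}.
Read '0': a→{b}, c→{d}; now {b, d}.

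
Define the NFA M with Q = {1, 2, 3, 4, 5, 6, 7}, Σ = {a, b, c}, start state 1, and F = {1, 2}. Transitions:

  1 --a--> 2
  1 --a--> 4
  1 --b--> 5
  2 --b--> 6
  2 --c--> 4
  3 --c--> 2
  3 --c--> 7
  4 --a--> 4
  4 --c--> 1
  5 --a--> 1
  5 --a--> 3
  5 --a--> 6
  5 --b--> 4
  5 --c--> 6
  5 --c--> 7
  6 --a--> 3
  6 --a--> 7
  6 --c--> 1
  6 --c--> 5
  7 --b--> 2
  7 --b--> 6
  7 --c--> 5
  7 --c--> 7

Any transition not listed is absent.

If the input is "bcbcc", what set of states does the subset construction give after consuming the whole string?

Start in {1}.
Read 'b': 1→{5}; now {5}.
Read 'c': 5→{6, 7}; now {6, 7}.
Read 'b': 6→∅, 7→{2, 6}; now {2, 6}.
Read 'c': 2→{4}, 6→{1, 5}; now {1, 4, 5}.
Read 'c': 1→∅, 4→{1}, 5→{6, 7}; now {1, 6, 7}.

{1, 6, 7}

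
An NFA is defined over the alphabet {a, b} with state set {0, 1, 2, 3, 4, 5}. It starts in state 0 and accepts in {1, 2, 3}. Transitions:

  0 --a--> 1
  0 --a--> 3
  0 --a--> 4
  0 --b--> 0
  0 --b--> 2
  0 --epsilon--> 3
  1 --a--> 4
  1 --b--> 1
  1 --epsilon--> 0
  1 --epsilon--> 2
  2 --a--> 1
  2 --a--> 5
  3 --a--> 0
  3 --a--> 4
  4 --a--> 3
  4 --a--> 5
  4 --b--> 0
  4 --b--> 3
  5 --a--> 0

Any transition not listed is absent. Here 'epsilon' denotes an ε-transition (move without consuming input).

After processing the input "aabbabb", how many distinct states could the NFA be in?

Start: ε-closure({0}) = {0, 3}.
Read 'a': 0→{1, 3, 4}, 3→{0, 4}; union {0, 1, 3, 4}; ε-closure = {0, 1, 2, 3, 4}.
Read 'a': 0→{1, 3, 4}, 1→{4}, 2→{1, 5}, 3→{0, 4}, 4→{3, 5}; union {0, 1, 3, 4, 5}; ε-closure = {0, 1, 2, 3, 4, 5}.
Read 'b': 0→{0, 2}, 1→{1}, 2→∅, 3→∅, 4→{0, 3}, 5→∅; now {0, 1, 2, 3}.
Read 'b': 0→{0, 2}, 1→{1}, 2→∅, 3→∅; union {0, 1, 2}; ε-closure = {0, 1, 2, 3}.
Read 'a': 0→{1, 3, 4}, 1→{4}, 2→{1, 5}, 3→{0, 4}; union {0, 1, 3, 4, 5}; ε-closure = {0, 1, 2, 3, 4, 5}.
Read 'b': 0→{0, 2}, 1→{1}, 2→∅, 3→∅, 4→{0, 3}, 5→∅; now {0, 1, 2, 3}.
Read 'b': 0→{0, 2}, 1→{1}, 2→∅, 3→∅; union {0, 1, 2}; ε-closure = {0, 1, 2, 3}.
That set has 4 states.

4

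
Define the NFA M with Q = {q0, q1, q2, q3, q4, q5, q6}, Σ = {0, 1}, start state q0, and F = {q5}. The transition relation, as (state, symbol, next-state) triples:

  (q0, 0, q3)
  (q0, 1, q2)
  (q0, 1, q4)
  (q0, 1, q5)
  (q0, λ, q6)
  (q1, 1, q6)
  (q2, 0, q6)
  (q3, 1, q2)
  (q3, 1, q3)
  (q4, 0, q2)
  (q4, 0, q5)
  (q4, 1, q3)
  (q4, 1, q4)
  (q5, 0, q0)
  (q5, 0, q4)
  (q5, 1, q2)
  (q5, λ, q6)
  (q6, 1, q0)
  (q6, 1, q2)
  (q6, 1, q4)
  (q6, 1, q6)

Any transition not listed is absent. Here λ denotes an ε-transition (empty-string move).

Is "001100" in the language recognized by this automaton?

No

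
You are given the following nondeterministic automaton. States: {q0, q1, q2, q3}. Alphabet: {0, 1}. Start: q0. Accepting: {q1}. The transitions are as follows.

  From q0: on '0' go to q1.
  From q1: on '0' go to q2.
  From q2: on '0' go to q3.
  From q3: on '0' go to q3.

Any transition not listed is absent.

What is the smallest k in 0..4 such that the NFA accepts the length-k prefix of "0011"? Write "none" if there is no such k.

Start in {q0}.
Read '0': q0→{q1}; now {q1}.
None of the earlier sets intersect F, but {q1} does.

1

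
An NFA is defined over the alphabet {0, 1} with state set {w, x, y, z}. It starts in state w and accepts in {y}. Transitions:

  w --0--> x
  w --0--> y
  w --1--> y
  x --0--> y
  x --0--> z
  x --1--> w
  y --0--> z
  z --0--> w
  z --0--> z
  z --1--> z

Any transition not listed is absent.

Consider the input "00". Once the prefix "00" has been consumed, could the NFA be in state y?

Yes

Start in {w}.
Read '0': w→{x, y}; now {x, y}.
Read '0': x→{y, z}, y→{z}; now {y, z}.
State y is in {y, z}.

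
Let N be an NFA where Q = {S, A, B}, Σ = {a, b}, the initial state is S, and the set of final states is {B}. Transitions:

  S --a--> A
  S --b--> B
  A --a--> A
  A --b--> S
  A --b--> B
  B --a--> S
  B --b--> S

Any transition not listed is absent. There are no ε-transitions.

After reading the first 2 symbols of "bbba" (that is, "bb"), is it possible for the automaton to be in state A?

Start in {S}.
Read 'b': {S} → {B}.
Read 'b': {B} → {S}.
State A is not in {S}.

No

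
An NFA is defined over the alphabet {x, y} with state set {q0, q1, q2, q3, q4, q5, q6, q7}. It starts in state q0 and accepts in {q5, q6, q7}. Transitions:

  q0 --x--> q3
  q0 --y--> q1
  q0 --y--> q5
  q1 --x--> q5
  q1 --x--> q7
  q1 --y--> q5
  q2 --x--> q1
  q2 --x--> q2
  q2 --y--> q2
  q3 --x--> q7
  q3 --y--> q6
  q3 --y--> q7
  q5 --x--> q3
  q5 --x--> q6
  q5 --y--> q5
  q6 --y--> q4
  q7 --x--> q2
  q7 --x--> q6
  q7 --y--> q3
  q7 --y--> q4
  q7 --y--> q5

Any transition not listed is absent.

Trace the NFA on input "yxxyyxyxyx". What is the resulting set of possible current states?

{q1, q2, q3, q6, q7}

Start in {q0}.
Read 'y': {q0} → {q1, q5}.
Read 'x': {q1, q5} → {q3, q5, q6, q7}.
Read 'x': {q3, q5, q6, q7} → {q2, q3, q6, q7}.
Read 'y': {q2, q3, q6, q7} → {q2, q3, q4, q5, q6, q7}.
Read 'y': {q2, q3, q4, q5, q6, q7} → {q2, q3, q4, q5, q6, q7}.
Read 'x': {q2, q3, q4, q5, q6, q7} → {q1, q2, q3, q6, q7}.
Read 'y': {q1, q2, q3, q6, q7} → {q2, q3, q4, q5, q6, q7}.
Read 'x': {q2, q3, q4, q5, q6, q7} → {q1, q2, q3, q6, q7}.
Read 'y': {q1, q2, q3, q6, q7} → {q2, q3, q4, q5, q6, q7}.
Read 'x': {q2, q3, q4, q5, q6, q7} → {q1, q2, q3, q6, q7}.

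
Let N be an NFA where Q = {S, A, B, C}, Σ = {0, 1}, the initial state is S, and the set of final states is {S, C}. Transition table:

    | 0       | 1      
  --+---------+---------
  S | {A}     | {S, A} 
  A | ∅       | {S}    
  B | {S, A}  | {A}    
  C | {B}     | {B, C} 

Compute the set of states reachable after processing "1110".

Start in {S}.
Read '1': S→{S, A}; now {S, A}.
Read '1': S→{S, A}, A→{S}; now {S, A}.
Read '1': S→{S, A}, A→{S}; now {S, A}.
Read '0': S→{A}, A→∅; now {A}.

{A}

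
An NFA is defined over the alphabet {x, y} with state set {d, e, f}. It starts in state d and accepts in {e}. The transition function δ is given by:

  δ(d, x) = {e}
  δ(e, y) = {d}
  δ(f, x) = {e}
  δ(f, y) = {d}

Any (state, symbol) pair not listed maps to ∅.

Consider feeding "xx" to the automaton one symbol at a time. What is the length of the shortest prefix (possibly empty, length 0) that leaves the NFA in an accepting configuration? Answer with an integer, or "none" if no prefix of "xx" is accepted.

Start in {d}.
Read 'x': {d} → {e}.
None of the earlier sets intersect F, but {e} does.

1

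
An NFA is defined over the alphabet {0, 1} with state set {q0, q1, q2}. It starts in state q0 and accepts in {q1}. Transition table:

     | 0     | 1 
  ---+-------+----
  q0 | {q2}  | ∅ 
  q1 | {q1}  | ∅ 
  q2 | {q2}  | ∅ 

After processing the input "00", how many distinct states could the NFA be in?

Start in {q0}.
Read '0': q0→{q2}; now {q2}.
Read '0': q2→{q2}; now {q2}.
That set has 1 state.

1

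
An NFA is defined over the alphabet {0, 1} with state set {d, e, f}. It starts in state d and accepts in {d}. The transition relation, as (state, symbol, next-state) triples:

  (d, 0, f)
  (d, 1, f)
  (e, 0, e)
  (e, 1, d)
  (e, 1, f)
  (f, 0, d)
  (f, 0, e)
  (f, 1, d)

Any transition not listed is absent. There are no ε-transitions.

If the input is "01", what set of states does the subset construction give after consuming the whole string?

{d}

Start in {d}.
Read '0': {d} → {f}.
Read '1': {f} → {d}.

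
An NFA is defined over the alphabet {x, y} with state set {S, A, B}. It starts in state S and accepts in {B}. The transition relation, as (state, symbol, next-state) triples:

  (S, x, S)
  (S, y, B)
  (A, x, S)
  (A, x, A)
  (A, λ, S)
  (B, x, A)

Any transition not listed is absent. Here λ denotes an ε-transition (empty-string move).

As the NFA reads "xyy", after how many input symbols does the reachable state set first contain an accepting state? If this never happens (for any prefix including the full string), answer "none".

Start in {S}.
Read 'x': S→{S}; now {S}.
Read 'y': S→{B}; now {B}.
None of the earlier sets intersect F, but {B} does.

2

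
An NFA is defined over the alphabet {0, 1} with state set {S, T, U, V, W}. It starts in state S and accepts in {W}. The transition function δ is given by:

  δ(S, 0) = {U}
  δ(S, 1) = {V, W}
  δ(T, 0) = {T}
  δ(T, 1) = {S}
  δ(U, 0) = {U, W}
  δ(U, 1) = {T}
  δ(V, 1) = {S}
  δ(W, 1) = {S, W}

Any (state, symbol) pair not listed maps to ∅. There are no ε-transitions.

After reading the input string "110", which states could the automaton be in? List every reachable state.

{U}

Start in {S}.
Read '1': S→{V, W}; now {V, W}.
Read '1': V→{S}, W→{S, W}; now {S, W}.
Read '0': S→{U}, W→∅; now {U}.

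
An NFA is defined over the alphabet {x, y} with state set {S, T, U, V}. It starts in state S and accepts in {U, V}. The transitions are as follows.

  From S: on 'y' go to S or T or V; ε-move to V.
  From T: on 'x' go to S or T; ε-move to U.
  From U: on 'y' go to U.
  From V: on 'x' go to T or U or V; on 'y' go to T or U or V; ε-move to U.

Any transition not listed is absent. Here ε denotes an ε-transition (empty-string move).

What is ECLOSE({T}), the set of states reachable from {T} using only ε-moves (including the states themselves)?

Begin with {T}.
ε-move T → U; add U.

{T, U}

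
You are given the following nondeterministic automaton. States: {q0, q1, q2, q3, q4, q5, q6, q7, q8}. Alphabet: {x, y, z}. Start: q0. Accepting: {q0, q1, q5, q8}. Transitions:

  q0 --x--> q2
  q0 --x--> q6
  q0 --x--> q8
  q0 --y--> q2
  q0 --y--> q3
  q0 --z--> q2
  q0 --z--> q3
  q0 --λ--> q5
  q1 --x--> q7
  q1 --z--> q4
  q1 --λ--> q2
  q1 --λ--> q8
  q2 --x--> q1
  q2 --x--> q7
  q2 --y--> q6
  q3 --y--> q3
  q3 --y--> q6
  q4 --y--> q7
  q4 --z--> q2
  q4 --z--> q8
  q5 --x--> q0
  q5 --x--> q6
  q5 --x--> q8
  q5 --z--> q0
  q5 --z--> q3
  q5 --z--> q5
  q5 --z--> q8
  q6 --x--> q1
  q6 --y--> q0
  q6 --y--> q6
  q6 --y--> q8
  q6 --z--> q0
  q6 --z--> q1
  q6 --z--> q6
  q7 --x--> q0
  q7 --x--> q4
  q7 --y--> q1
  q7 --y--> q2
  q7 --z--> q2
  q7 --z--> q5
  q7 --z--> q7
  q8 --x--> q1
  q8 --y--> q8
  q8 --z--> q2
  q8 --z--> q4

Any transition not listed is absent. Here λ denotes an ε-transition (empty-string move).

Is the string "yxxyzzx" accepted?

Yes

Start: ε-closure({q0}) = {q0, q5}.
Read 'y': {q0, q5} → {q2, q3}.
Read 'x': {q2, q3} → {q1, q2, q7, q8}.
Read 'x': {q1, q2, q7, q8} → {q0, q1, q2, q4, q5, q7, q8}.
Read 'y': {q0, q1, q2, q4, q5, q7, q8} → {q1, q2, q3, q6, q7, q8}.
Read 'z': {q1, q2, q3, q6, q7, q8} → {q0, q1, q2, q4, q5, q6, q7, q8}.
Read 'z': {q0, q1, q2, q4, q5, q6, q7, q8} → {q0, q1, q2, q3, q4, q5, q6, q7, q8}.
Read 'x': {q0, q1, q2, q3, q4, q5, q6, q7, q8} → {q0, q1, q2, q4, q5, q6, q7, q8}.
The final set {q0, q1, q2, q4, q5, q6, q7, q8} contains the accepting states q0, q1, q5, q8.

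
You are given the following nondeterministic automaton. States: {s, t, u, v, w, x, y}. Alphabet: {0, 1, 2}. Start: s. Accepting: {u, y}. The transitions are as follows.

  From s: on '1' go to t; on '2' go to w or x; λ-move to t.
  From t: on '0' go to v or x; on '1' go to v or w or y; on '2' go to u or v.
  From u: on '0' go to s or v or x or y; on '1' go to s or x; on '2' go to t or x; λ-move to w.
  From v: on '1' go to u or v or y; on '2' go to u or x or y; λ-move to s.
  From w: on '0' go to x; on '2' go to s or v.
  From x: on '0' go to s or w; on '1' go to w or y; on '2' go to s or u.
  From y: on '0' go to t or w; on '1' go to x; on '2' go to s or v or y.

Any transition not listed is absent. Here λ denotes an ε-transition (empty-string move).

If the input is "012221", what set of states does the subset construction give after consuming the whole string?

{s, t, u, v, w, x, y}

Start: ε-closure({s}) = {s, t}.
Read '0': {s, t} → {s, t, v, x}.
Read '1': {s, t, v, x} → {s, t, u, v, w, y}.
Read '2': {s, t, u, v, w, y} → {s, t, u, v, w, x, y}.
Read '2': {s, t, u, v, w, x, y} → {s, t, u, v, w, x, y}.
Read '2': {s, t, u, v, w, x, y} → {s, t, u, v, w, x, y}.
Read '1': {s, t, u, v, w, x, y} → {s, t, u, v, w, x, y}.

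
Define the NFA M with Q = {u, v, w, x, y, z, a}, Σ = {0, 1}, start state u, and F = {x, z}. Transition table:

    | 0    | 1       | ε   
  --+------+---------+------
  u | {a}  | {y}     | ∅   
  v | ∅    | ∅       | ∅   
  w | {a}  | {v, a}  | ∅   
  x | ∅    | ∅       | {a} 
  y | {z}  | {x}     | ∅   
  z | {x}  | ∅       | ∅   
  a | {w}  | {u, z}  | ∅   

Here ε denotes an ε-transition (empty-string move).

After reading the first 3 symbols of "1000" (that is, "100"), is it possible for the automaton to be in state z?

Start in {u}.
Read '1': {u} → {y}.
Read '0': {y} → {z}.
Read '0': {z} → {x, a}.
State z is not in {x, a}.

No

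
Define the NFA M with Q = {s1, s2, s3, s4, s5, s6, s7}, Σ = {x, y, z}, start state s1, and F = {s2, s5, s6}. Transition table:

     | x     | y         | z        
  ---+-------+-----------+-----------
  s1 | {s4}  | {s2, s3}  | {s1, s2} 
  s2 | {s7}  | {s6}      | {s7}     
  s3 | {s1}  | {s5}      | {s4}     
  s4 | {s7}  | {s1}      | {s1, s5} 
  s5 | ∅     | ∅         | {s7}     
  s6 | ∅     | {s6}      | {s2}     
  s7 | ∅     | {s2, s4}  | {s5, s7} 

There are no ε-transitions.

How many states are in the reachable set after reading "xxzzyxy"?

2

Start in {s1}.
Read 'x': s1→{s4}; now {s4}.
Read 'x': s4→{s7}; now {s7}.
Read 'z': s7→{s5, s7}; now {s5, s7}.
Read 'z': s5→{s7}, s7→{s5, s7}; now {s5, s7}.
Read 'y': s5→∅, s7→{s2, s4}; now {s2, s4}.
Read 'x': s2→{s7}, s4→{s7}; now {s7}.
Read 'y': s7→{s2, s4}; now {s2, s4}.
That set has 2 states.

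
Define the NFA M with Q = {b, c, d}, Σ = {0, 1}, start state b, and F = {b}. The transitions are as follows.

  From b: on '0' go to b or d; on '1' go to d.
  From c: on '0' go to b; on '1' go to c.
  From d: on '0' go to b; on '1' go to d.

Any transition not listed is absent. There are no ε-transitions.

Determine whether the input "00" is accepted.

Start in {b}.
Read '0': {b} → {b, d}.
Read '0': {b, d} → {b, d}.
The final set {b, d} contains the accepting state b.

Yes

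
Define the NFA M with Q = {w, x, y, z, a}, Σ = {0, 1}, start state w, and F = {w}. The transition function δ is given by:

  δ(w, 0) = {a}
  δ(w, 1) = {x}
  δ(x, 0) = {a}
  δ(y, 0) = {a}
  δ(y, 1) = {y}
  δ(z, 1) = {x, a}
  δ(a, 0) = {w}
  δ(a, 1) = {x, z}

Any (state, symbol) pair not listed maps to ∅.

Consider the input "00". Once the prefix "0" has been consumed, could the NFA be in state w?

Start in {w}.
Read '0': w→{a}; now {a}.
State w is not in {a}.

No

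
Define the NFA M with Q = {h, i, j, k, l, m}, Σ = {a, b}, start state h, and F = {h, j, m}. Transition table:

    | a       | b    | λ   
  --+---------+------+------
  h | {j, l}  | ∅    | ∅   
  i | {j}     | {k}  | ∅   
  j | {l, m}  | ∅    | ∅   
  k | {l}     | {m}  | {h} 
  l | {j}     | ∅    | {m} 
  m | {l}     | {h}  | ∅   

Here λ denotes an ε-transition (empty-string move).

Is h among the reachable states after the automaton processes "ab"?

Yes

Start in {h}.
Read 'a': h→{j, l}; union {j, l}; ε-closure = {j, l, m}.
Read 'b': j→∅, l→∅, m→{h}; now {h}.
State h is in {h}.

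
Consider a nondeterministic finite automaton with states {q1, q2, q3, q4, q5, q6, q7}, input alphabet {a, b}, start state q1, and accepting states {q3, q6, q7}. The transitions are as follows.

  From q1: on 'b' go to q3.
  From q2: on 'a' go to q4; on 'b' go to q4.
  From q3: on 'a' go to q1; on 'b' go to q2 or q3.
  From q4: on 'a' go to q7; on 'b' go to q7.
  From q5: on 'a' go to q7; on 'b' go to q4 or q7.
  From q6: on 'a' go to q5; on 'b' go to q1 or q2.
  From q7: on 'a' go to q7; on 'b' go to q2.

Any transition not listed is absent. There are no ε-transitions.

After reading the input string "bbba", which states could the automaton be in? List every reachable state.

{q1, q4, q7}

Start in {q1}.
Read 'b': {q1} → {q3}.
Read 'b': {q3} → {q2, q3}.
Read 'b': {q2, q3} → {q2, q3, q4}.
Read 'a': {q2, q3, q4} → {q1, q4, q7}.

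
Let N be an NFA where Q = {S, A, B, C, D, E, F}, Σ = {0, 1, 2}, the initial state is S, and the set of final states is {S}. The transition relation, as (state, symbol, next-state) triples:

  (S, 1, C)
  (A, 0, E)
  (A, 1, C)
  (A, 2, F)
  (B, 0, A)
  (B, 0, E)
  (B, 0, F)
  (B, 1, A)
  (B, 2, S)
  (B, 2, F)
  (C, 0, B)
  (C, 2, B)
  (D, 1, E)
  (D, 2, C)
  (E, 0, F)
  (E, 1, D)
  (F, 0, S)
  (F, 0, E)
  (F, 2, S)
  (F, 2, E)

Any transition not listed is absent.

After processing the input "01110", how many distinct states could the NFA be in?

0

Start in {S}.
Read '0': {S} → ∅.
The set is empty and remains empty for the remaining 4 symbols.
That set has 0 states.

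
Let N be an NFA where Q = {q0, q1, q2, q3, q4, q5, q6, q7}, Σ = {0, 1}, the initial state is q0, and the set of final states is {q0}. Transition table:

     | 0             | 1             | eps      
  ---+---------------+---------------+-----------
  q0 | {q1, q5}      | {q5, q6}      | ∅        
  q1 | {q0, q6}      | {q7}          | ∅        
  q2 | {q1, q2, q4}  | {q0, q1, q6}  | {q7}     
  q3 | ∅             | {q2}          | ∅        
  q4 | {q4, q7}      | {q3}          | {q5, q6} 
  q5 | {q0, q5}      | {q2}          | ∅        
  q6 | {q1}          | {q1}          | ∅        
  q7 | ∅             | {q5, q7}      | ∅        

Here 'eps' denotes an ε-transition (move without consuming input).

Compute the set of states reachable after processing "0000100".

{q0, q1, q2, q4, q5, q6, q7}

Start in {q0}.
Read '0': q0→{q1, q5}; now {q1, q5}.
Read '0': q1→{q0, q6}, q5→{q0, q5}; now {q0, q5, q6}.
Read '0': q0→{q1, q5}, q5→{q0, q5}, q6→{q1}; now {q0, q1, q5}.
Read '0': q0→{q1, q5}, q1→{q0, q6}, q5→{q0, q5}; now {q0, q1, q5, q6}.
Read '1': q0→{q5, q6}, q1→{q7}, q5→{q2}, q6→{q1}; now {q1, q2, q5, q6, q7}.
Read '0': q1→{q0, q6}, q2→{q1, q2, q4}, q5→{q0, q5}, q6→{q1}, q7→∅; union {q0, q1, q2, q4, q5, q6}; ε-closure = {q0, q1, q2, q4, q5, q6, q7}.
Read '0': q0→{q1, q5}, q1→{q0, q6}, q2→{q1, q2, q4}, q4→{q4, q7}, q5→{q0, q5}, q6→{q1}, q7→∅; now {q0, q1, q2, q4, q5, q6, q7}.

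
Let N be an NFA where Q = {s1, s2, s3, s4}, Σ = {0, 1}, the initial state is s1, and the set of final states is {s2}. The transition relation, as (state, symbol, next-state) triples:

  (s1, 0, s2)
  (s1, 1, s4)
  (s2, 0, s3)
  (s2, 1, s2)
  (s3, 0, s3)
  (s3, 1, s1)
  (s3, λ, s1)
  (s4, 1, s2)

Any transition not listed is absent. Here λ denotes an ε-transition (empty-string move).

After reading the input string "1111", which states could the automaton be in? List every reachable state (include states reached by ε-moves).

Start in {s1}.
Read '1': {s1} → {s4}.
Read '1': {s4} → {s2}.
Read '1': {s2} → {s2}.
Read '1': {s2} → {s2}.

{s2}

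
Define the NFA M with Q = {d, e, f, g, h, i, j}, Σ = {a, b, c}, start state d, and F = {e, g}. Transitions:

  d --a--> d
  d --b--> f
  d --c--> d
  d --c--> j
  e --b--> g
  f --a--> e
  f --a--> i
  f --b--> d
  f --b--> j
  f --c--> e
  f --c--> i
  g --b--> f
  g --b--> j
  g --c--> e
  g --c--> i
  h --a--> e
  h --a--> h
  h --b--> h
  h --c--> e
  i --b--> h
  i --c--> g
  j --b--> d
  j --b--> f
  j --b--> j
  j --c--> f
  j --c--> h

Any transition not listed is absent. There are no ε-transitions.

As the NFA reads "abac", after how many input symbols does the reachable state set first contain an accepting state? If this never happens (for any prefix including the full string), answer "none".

3

Start in {d}.
Read 'a': d→{d}; now {d}.
Read 'b': d→{f}; now {f}.
Read 'a': f→{e, i}; now {e, i}.
None of the earlier sets intersect F, but {e, i} does.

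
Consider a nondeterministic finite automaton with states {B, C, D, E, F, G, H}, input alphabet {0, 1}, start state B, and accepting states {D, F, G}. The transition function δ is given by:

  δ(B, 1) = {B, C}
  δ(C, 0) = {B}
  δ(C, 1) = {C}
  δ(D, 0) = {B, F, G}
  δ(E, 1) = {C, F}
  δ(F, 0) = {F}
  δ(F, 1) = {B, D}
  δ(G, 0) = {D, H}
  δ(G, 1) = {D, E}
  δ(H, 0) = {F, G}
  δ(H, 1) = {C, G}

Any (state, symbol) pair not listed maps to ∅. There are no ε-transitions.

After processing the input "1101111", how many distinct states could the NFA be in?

2

Start in {B}.
Read '1': {B} → {B, C}.
Read '1': {B, C} → {B, C}.
Read '0': {B, C} → {B}.
Read '1': {B} → {B, C}.
Read '1': {B, C} → {B, C}.
Read '1': {B, C} → {B, C}.
Read '1': {B, C} → {B, C}.
That set has 2 states.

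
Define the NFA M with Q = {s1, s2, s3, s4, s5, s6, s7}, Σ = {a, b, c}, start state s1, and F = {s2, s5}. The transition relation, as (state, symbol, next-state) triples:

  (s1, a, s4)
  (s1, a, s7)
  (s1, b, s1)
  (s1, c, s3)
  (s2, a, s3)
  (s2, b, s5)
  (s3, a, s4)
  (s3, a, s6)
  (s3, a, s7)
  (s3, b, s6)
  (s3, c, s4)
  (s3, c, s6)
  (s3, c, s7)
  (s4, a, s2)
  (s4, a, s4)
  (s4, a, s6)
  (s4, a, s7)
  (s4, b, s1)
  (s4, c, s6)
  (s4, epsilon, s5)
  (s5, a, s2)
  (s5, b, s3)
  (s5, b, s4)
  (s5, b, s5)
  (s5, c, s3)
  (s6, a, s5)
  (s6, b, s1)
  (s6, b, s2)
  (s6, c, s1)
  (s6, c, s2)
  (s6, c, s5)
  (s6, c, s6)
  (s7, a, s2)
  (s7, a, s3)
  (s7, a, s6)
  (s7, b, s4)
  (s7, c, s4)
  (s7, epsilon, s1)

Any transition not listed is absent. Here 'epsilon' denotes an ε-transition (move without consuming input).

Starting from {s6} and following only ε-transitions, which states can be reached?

Begin with {s6}.
No ε-moves leave this set, so the closure equals the set itself.

{s6}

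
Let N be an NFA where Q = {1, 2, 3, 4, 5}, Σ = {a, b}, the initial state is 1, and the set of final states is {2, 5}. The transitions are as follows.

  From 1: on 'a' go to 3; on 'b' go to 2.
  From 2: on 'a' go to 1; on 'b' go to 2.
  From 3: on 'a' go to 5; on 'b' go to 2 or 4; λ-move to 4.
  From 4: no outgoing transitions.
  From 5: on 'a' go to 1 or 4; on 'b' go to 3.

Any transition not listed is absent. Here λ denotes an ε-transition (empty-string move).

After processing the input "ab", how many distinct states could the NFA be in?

2

Start in {1}.
Read 'a': {1} → {3, 4}.
Read 'b': {3, 4} → {2, 4}.
That set has 2 states.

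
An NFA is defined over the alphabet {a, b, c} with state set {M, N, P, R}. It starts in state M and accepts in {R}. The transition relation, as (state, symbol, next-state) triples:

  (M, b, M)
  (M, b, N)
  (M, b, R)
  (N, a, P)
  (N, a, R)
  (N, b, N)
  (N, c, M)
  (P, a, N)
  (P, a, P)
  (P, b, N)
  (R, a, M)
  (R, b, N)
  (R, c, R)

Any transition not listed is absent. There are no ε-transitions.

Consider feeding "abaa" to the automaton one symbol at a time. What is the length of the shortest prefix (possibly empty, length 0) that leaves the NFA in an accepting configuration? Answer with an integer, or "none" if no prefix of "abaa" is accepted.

none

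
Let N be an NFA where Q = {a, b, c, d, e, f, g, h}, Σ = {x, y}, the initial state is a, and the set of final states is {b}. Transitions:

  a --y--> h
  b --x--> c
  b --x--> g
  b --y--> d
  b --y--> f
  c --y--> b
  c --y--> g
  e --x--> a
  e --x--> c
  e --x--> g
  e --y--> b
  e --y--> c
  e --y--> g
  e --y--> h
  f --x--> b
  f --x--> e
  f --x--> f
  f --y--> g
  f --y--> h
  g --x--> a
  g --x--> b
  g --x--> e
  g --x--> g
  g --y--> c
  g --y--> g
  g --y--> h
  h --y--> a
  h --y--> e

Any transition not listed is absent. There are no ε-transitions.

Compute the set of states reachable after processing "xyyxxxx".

∅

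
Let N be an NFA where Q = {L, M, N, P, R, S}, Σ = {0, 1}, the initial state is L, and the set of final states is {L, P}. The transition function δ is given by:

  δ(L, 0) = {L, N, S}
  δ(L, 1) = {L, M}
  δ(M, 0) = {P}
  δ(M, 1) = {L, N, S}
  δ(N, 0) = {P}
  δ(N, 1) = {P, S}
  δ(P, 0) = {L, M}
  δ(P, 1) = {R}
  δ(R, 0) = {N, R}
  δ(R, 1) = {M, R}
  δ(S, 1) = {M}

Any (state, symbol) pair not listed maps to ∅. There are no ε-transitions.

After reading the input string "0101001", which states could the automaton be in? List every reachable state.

Start in {L}.
Read '0': L→{L, N, S}; now {L, N, S}.
Read '1': L→{L, M}, N→{P, S}, S→{M}; now {L, M, P, S}.
Read '0': L→{L, N, S}, M→{P}, P→{L, M}, S→∅; now {L, M, N, P, S}.
Read '1': L→{L, M}, M→{L, N, S}, N→{P, S}, P→{R}, S→{M}; now {L, M, N, P, R, S}.
Read '0': L→{L, N, S}, M→{P}, N→{P}, P→{L, M}, R→{N, R}, S→∅; now {L, M, N, P, R, S}.
Read '0': L→{L, N, S}, M→{P}, N→{P}, P→{L, M}, R→{N, R}, S→∅; now {L, M, N, P, R, S}.
Read '1': L→{L, M}, M→{L, N, S}, N→{P, S}, P→{R}, R→{M, R}, S→{M}; now {L, M, N, P, R, S}.

{L, M, N, P, R, S}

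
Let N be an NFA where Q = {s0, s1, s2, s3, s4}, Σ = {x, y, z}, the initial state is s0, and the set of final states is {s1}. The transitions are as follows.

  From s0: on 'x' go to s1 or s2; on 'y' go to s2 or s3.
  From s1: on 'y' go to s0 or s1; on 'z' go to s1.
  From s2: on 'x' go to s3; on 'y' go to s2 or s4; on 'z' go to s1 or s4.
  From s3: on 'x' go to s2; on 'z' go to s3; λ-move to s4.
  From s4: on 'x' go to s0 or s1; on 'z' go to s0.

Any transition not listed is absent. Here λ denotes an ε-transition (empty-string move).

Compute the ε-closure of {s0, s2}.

{s0, s2}

Begin with {s0, s2}.
No ε-moves leave this set, so the closure equals the set itself.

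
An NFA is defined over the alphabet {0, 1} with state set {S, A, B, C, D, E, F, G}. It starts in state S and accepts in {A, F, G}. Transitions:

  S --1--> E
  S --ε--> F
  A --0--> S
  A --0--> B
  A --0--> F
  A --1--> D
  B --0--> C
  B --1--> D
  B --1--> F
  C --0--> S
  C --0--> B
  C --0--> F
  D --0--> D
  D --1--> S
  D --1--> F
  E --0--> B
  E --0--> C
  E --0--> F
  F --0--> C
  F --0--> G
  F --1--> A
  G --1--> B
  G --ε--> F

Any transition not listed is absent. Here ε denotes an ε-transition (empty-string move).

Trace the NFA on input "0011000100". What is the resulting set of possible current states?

{S, B, C, D, F, G}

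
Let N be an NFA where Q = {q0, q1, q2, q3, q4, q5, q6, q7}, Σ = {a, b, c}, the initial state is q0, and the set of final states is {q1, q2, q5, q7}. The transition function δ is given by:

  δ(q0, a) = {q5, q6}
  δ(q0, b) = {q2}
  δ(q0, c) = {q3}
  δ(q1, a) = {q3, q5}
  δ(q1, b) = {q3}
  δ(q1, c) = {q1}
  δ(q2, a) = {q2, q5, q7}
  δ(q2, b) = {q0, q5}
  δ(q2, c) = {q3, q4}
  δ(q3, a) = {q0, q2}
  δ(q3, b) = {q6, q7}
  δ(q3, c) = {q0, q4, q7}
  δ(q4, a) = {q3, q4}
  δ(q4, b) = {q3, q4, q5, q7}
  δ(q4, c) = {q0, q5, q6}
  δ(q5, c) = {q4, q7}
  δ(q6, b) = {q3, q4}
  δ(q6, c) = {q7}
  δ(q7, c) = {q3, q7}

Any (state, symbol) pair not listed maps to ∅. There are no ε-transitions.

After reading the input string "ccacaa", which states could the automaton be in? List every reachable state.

Start in {q0}.
Read 'c': q0→{q3}; now {q3}.
Read 'c': q3→{q0, q4, q7}; now {q0, q4, q7}.
Read 'a': q0→{q5, q6}, q4→{q3, q4}, q7→∅; now {q3, q4, q5, q6}.
Read 'c': q3→{q0, q4, q7}, q4→{q0, q5, q6}, q5→{q4, q7}, q6→{q7}; now {q0, q4, q5, q6, q7}.
Read 'a': q0→{q5, q6}, q4→{q3, q4}, q5→∅, q6→∅, q7→∅; now {q3, q4, q5, q6}.
Read 'a': q3→{q0, q2}, q4→{q3, q4}, q5→∅, q6→∅; now {q0, q2, q3, q4}.

{q0, q2, q3, q4}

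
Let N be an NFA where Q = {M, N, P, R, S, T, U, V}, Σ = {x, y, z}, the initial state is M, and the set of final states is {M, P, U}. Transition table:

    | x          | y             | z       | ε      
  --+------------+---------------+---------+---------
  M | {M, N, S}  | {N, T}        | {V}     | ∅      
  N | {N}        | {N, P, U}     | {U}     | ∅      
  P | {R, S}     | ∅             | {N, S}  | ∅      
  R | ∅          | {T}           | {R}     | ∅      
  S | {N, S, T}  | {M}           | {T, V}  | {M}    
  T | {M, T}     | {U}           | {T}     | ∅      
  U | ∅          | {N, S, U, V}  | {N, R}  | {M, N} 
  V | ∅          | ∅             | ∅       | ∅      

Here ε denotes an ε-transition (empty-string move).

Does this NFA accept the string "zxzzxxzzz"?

No

Start in {M}.
Read 'z': {M} → {V}.
Read 'x': {V} → ∅.
The set is empty and remains empty for the remaining 7 symbols.
The final set ∅ contains no accepting state.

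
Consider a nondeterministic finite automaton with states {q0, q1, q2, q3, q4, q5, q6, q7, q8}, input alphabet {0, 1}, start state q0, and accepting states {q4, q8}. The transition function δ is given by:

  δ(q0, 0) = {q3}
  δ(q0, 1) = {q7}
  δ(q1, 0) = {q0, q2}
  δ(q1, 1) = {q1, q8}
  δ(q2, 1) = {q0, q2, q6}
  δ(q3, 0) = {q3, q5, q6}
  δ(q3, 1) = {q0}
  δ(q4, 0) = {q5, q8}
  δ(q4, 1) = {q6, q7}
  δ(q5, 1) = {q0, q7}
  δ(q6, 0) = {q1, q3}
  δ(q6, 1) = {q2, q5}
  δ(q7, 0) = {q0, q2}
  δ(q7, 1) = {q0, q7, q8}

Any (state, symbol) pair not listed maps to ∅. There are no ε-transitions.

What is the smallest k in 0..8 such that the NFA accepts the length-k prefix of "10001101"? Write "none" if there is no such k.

6

Start in {q0}.
Read '1': q0→{q7}; now {q7}.
Read '0': q7→{q0, q2}; now {q0, q2}.
Read '0': q0→{q3}, q2→∅; now {q3}.
Read '0': q3→{q3, q5, q6}; now {q3, q5, q6}.
Read '1': q3→{q0}, q5→{q0, q7}, q6→{q2, q5}; now {q0, q2, q5, q7}.
Read '1': q0→{q7}, q2→{q0, q2, q6}, q5→{q0, q7}, q7→{q0, q7, q8}; now {q0, q2, q6, q7, q8}.
None of the earlier sets intersect F, but {q0, q2, q6, q7, q8} does.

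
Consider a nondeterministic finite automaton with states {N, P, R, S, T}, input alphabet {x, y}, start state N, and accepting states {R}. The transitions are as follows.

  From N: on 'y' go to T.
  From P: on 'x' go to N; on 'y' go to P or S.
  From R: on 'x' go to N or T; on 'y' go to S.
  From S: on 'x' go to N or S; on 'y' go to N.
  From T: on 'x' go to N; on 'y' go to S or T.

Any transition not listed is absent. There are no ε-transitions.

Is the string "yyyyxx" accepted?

Start in {N}.
Read 'y': {N} → {T}.
Read 'y': {T} → {S, T}.
Read 'y': {S, T} → {N, S, T}.
Read 'y': {N, S, T} → {N, S, T}.
Read 'x': {N, S, T} → {N, S}.
Read 'x': {N, S} → {N, S}.
The final set {N, S} contains no accepting state.

No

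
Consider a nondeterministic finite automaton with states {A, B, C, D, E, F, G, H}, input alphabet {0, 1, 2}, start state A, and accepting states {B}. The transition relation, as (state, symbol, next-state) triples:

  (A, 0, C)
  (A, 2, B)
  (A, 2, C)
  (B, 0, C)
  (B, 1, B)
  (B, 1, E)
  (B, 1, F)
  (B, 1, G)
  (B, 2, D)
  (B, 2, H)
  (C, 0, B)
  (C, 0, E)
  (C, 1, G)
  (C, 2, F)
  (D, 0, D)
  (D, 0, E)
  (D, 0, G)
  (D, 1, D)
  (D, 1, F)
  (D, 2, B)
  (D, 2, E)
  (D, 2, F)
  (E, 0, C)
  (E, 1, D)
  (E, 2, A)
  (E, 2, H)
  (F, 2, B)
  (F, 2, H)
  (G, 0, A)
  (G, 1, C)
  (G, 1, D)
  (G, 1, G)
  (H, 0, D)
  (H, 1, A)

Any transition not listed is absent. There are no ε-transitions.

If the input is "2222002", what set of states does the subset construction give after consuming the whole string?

Start in {A}.
Read '2': A→{B, C}; now {B, C}.
Read '2': B→{D, H}, C→{F}; now {D, F, H}.
Read '2': D→{B, E, F}, F→{B, H}, H→∅; now {B, E, F, H}.
Read '2': B→{D, H}, E→{A, H}, F→{B, H}, H→∅; now {A, B, D, H}.
Read '0': A→{C}, B→{C}, D→{D, E, G}, H→{D}; now {C, D, E, G}.
Read '0': C→{B, E}, D→{D, E, G}, E→{C}, G→{A}; now {A, B, C, D, E, G}.
Read '2': A→{B, C}, B→{D, H}, C→{F}, D→{B, E, F}, E→{A, H}, G→∅; now {A, B, C, D, E, F, H}.

{A, B, C, D, E, F, H}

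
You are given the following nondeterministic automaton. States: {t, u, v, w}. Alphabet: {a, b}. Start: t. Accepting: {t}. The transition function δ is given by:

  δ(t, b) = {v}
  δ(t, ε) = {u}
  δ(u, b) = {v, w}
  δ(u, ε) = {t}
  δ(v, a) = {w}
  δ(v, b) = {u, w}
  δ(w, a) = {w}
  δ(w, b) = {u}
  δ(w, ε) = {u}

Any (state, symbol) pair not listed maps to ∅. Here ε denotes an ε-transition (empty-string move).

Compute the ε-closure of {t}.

{t, u}

Begin with {t}.
ε-move t → u; add u.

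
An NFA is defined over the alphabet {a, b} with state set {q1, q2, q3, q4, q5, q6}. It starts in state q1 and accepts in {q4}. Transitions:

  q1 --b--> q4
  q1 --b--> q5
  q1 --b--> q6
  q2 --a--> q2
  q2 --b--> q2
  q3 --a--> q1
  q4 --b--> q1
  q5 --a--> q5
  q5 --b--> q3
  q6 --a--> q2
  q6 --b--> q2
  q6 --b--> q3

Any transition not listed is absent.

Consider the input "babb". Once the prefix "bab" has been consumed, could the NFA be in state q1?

Start in {q1}.
Read 'b': q1→{q4, q5, q6}; now {q4, q5, q6}.
Read 'a': q4→∅, q5→{q5}, q6→{q2}; now {q2, q5}.
Read 'b': q2→{q2}, q5→{q3}; now {q2, q3}.
State q1 is not in {q2, q3}.

No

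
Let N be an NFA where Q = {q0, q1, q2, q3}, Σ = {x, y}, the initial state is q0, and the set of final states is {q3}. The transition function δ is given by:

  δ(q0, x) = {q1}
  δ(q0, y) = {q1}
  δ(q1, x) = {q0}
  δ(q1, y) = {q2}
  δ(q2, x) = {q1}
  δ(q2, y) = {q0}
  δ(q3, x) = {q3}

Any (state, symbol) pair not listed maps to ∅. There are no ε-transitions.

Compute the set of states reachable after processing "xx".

{q0}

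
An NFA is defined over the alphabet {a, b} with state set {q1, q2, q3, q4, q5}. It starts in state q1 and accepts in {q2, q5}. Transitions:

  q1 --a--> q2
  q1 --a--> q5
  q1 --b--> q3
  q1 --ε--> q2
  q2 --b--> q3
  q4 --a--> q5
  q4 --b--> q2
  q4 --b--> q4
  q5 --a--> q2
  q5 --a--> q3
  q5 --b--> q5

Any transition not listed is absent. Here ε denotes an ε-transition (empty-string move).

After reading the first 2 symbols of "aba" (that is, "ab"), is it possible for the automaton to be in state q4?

Start: ε-closure({q1}) = {q1, q2}.
Read 'a': {q1, q2} → {q2, q5}.
Read 'b': {q2, q5} → {q3, q5}.
State q4 is not in {q3, q5}.

No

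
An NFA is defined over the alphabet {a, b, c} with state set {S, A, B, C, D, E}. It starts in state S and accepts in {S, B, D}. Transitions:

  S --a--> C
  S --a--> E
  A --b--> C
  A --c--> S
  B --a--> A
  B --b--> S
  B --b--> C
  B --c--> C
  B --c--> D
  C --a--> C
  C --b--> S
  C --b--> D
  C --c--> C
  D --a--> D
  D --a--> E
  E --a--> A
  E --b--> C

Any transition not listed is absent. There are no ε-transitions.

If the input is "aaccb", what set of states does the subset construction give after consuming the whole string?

{S, D}

Start in {S}.
Read 'a': S→{C, E}; now {C, E}.
Read 'a': C→{C}, E→{A}; now {A, C}.
Read 'c': A→{S}, C→{C}; now {S, C}.
Read 'c': S→∅, C→{C}; now {C}.
Read 'b': C→{S, D}; now {S, D}.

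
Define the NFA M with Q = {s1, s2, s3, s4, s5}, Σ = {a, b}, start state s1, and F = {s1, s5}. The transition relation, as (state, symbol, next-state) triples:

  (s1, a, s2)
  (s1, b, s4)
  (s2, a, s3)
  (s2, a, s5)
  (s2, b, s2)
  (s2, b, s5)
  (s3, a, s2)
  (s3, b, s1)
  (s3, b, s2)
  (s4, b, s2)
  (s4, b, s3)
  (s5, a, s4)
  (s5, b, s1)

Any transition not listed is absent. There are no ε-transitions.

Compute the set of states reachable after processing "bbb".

{s1, s2, s5}

Start in {s1}.
Read 'b': s1→{s4}; now {s4}.
Read 'b': s4→{s2, s3}; now {s2, s3}.
Read 'b': s2→{s2, s5}, s3→{s1, s2}; now {s1, s2, s5}.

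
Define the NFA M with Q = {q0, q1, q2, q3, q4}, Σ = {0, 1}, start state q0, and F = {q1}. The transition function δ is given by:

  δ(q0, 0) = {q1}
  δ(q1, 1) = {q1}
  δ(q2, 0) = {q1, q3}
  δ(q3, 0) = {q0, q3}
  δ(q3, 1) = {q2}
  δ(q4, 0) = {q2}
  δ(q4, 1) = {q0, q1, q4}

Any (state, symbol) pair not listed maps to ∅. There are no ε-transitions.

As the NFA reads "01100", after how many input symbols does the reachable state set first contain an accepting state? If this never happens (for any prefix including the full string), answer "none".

1

Start in {q0}.
Read '0': q0→{q1}; now {q1}.
None of the earlier sets intersect F, but {q1} does.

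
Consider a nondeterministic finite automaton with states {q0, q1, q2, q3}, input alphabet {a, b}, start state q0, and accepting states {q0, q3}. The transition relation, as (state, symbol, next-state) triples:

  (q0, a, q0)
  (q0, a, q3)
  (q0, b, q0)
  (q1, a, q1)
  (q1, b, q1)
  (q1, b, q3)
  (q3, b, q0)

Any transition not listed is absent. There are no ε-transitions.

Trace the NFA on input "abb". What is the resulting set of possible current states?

Start in {q0}.
Read 'a': q0→{q0, q3}; now {q0, q3}.
Read 'b': q0→{q0}, q3→{q0}; now {q0}.
Read 'b': q0→{q0}; now {q0}.

{q0}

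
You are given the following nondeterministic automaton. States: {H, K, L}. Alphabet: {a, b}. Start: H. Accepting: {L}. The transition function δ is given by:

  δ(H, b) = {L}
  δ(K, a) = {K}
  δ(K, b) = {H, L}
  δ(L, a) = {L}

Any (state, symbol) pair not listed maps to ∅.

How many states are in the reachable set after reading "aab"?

0

Start in {H}.
Read 'a': H→∅; now ∅.
The set is empty and remains empty for the remaining 2 symbols.
That set has 0 states.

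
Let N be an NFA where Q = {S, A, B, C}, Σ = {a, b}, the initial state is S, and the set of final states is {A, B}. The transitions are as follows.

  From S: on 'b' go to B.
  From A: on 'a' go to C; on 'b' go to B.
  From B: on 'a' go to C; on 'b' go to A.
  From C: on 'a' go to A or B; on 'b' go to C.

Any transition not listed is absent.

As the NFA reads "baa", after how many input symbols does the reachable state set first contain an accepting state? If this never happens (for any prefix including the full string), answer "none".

Start in {S}.
Read 'b': S→{B}; now {B}.
None of the earlier sets intersect F, but {B} does.

1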